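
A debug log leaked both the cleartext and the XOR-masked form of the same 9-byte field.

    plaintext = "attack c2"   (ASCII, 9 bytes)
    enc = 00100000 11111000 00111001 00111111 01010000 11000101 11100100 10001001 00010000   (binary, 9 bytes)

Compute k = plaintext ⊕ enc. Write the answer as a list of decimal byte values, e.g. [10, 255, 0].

[65, 140, 77, 94, 51, 174, 196, 234, 34]

Since enc = plaintext ⊕ k, XORing both sides with plaintext gives k = plaintext ⊕ enc.
byte 0: 61 xor 20 = 41
byte 1: 74 xor f8 = 8c
byte 2: 74 xor 39 = 4d
byte 3: 61 xor 3f = 5e
byte 4: 63 xor 50 = 33
byte 5: 6b xor c5 = ae
byte 6: 20 xor e4 = c4
byte 7: 63 xor 89 = ea
byte 8: 32 xor 10 = 22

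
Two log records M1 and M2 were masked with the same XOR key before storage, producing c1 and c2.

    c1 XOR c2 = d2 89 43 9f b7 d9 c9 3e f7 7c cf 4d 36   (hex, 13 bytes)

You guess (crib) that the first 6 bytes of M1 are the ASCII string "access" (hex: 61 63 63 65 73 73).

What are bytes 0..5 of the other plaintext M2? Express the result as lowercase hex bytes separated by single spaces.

Since c1 ⊕ c2 = M1 ⊕ M2, XORing with the guessed M1 bytes yields the corresponding M2 bytes: M2 = (c1 ⊕ c2) ⊕ M1.
210 XOR  97 = 179
137 XOR  99 = 234
 67 XOR  99 =  32
159 XOR 101 = 250
183 XOR 115 = 196
217 XOR 115 = 170

b3 ea 20 fa c4 aa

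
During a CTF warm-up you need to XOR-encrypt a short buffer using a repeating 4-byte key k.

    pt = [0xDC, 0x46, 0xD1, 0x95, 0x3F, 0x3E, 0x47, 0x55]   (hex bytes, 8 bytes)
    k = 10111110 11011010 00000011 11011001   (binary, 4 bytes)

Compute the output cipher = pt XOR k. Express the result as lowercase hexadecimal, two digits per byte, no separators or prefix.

629cd24c81e4448c

The 4-byte key repeats, so the effective keystream is be da 03 d9 be da 03 d9.
byte 0: 11011100 XOR 10111110 = 01100010
byte 1: 01000110 XOR 11011010 = 10011100
byte 2: 11010001 XOR 00000011 = 11010010
byte 3: 10010101 XOR 11011001 = 01001100
byte 4: 00111111 XOR 10111110 = 10000001
byte 5: 00111110 XOR 11011010 = 11100100
byte 6: 01000111 XOR 00000011 = 01000100
byte 7: 01010101 XOR 11011001 = 10001100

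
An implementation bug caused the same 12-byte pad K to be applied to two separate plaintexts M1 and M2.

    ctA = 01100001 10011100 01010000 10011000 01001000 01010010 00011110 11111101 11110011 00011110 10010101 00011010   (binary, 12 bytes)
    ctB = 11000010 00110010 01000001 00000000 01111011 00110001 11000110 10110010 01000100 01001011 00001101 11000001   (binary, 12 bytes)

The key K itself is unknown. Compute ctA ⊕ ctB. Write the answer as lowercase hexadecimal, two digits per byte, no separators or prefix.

a3ae11983363d84fb75598db

ctA ⊕ ctB = (M1 ⊕ K) ⊕ (M2 ⊕ K) = M1 ⊕ M2 — the shared key cancels under XOR.
byte 0: 61 XOR c2 = a3
byte 1: 9c XOR 32 = ae
byte 2: 50 XOR 41 = 11
byte 3: 98 XOR 00 = 98
byte 4: 48 XOR 7b = 33
byte 5: 52 XOR 31 = 63
byte 6: 1e XOR c6 = d8
byte 7: fd XOR b2 = 4f
byte 8: f3 XOR 44 = b7
byte 9: 1e XOR 4b = 55
byte 10: 95 XOR 0d = 98
byte 11: 1a XOR c1 = db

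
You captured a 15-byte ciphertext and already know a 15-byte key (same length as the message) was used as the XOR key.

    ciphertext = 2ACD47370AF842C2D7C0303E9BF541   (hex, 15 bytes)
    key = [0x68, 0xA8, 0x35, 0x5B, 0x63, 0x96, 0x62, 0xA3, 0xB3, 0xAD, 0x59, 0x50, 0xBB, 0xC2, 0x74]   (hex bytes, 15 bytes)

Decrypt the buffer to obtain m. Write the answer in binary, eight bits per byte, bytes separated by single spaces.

01000010 01100101 01110010 01101100 01101001 01101110 00100000 01100001 01100100 01101101 01101001 01101110 00100000 00110111 00110101

00101010 ^ 01101000 = 01000010
11001101 ^ 10101000 = 01100101
01000111 ^ 00110101 = 01110010
00110111 ^ 01011011 = 01101100
00001010 ^ 01100011 = 01101001
11111000 ^ 10010110 = 01101110
01000010 ^ 01100010 = 00100000
11000010 ^ 10100011 = 01100001
11010111 ^ 10110011 = 01100100
11000000 ^ 10101101 = 01101101
00110000 ^ 01011001 = 01101001
00111110 ^ 01010000 = 01101110
10011011 ^ 10111011 = 00100000
11110101 ^ 11000010 = 00110111
01000001 ^ 01110100 = 00110101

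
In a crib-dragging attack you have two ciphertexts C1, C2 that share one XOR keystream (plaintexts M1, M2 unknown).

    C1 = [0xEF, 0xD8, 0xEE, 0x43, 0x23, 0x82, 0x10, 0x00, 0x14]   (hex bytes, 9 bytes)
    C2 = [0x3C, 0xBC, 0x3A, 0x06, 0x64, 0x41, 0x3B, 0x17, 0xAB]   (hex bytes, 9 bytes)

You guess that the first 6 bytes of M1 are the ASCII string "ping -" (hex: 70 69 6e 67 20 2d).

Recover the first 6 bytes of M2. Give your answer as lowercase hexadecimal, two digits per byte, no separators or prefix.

a30dba2267ee

First, C1 ⊕ C2 = (M1 ⊕ K) ⊕ (M2 ⊕ K) = M1 ⊕ M2, so the key drops out. Then M2 = (M1 ⊕ M2) ⊕ M1 over the first 6 bytes.
byte 0: (ef XOR 3c) XOR 70 = d3 XOR 70 = a3
byte 1: (d8 XOR bc) XOR 69 = 64 XOR 69 = 0d
byte 2: (ee XOR 3a) XOR 6e = d4 XOR 6e = ba
byte 3: (43 XOR 06) XOR 67 = 45 XOR 67 = 22
byte 4: (23 XOR 64) XOR 20 = 47 XOR 20 = 67
byte 5: (82 XOR 41) XOR 2d = c3 XOR 2d = ee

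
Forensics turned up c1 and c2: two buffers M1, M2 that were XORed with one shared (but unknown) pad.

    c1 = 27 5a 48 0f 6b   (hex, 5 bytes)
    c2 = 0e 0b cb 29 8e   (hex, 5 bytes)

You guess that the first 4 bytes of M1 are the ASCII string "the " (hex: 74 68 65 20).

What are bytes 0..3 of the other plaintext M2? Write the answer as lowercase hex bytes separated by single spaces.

First, c1 ⊕ c2 = (M1 ⊕ K) ⊕ (M2 ⊕ K) = M1 ⊕ M2, so the key drops out. Then M2 = (M1 ⊕ M2) ⊕ M1 over the first 4 bytes.
byte 0: (27 ^ 0e) ^ 74 = 29 ^ 74 = 5d
byte 1: (5a ^ 0b) ^ 68 = 51 ^ 68 = 39
byte 2: (48 ^ cb) ^ 65 = 83 ^ 65 = e6
byte 3: (0f ^ 29) ^ 20 = 26 ^ 20 = 06

5d 39 e6 06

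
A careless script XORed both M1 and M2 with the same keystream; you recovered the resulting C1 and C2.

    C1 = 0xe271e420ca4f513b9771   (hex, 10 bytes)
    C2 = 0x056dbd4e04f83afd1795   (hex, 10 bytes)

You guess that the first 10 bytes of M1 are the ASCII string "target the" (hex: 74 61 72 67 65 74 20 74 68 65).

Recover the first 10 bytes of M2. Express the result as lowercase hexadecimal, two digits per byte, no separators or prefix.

937d2b09abc34bb2e881

First, C1 ⊕ C2 = (M1 ⊕ K) ⊕ (M2 ⊕ K) = M1 ⊕ M2, so the key drops out. Then M2 = (M1 ⊕ M2) ⊕ M1 over the first 10 bytes.
byte 0: (e2 XOR 05) XOR 74 = e7 XOR 74 = 93
byte 1: (71 XOR 6d) XOR 61 = 1c XOR 61 = 7d
byte 2: (e4 XOR bd) XOR 72 = 59 XOR 72 = 2b
byte 3: (20 XOR 4e) XOR 67 = 6e XOR 67 = 09
byte 4: (ca XOR 04) XOR 65 = ce XOR 65 = ab
byte 5: (4f XOR f8) XOR 74 = b7 XOR 74 = c3
byte 6: (51 XOR 3a) XOR 20 = 6b XOR 20 = 4b
byte 7: (3b XOR fd) XOR 74 = c6 XOR 74 = b2
byte 8: (97 XOR 17) XOR 68 = 80 XOR 68 = e8
byte 9: (71 XOR 95) XOR 65 = e4 XOR 65 = 81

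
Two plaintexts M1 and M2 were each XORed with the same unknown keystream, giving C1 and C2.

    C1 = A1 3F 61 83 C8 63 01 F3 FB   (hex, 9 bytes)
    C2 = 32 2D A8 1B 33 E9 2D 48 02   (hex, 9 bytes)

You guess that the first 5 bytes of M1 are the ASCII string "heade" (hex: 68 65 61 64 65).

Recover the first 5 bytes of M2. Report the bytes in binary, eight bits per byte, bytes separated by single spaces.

First, C1 ⊕ C2 = (M1 ⊕ K) ⊕ (M2 ⊕ K) = M1 ⊕ M2, so the key drops out. Then M2 = (M1 ⊕ M2) ⊕ M1 over the first 5 bytes.
byte 0: (a1 ^ 32) ^ 68 = 93 ^ 68 = fb
byte 1: (3f ^ 2d) ^ 65 = 12 ^ 65 = 77
byte 2: (61 ^ a8) ^ 61 = c9 ^ 61 = a8
byte 3: (83 ^ 1b) ^ 64 = 98 ^ 64 = fc
byte 4: (c8 ^ 33) ^ 65 = fb ^ 65 = 9e

11111011 01110111 10101000 11111100 10011110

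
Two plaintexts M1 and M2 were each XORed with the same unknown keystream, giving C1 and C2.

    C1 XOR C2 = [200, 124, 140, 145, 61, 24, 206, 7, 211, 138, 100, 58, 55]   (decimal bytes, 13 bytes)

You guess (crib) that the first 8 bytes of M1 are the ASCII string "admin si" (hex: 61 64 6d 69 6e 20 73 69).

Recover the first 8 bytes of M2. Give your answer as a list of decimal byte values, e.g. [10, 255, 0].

[169, 24, 225, 248, 83, 56, 189, 110]

Since C1 ⊕ C2 = M1 ⊕ M2, XORing with the guessed M1 bytes yields the corresponding M2 bytes: M2 = (C1 ⊕ C2) ⊕ M1.
11001000 xor 01100001 = 10101001
01111100 xor 01100100 = 00011000
10001100 xor 01101101 = 11100001
10010001 xor 01101001 = 11111000
00111101 xor 01101110 = 01010011
00011000 xor 00100000 = 00111000
11001110 xor 01110011 = 10111101
00000111 xor 01101001 = 01101110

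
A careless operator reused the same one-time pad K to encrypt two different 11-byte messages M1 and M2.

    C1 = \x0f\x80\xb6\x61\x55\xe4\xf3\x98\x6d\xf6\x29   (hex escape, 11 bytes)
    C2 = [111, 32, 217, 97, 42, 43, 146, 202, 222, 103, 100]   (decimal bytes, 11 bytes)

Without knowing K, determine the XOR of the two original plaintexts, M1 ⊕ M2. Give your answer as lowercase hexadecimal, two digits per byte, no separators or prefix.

60a06f007fcf6152b3914d

C1 ⊕ C2 = (M1 ⊕ K) ⊕ (M2 ⊕ K) = M1 ⊕ M2 — the shared key cancels under XOR.
00001111 XOR 01101111 = 01100000
10000000 XOR 00100000 = 10100000
10110110 XOR 11011001 = 01101111
01100001 XOR 01100001 = 00000000
01010101 XOR 00101010 = 01111111
11100100 XOR 00101011 = 11001111
11110011 XOR 10010010 = 01100001
10011000 XOR 11001010 = 01010010
01101101 XOR 11011110 = 10110011
11110110 XOR 01100111 = 10010001
00101001 XOR 01100100 = 01001101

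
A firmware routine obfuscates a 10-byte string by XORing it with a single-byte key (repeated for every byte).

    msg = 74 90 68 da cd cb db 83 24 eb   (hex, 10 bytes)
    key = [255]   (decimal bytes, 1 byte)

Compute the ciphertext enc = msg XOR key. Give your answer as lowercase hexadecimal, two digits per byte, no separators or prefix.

8b6f97253234247cdb14

The 1-byte key repeats, so the effective keystream is ff ff ff ff ff ff ff ff ff ff.
byte 0: 74 xor ff = 8b
byte 1: 90 xor ff = 6f
byte 2: 68 xor ff = 97
byte 3: da xor ff = 25
byte 4: cd xor ff = 32
byte 5: cb xor ff = 34
byte 6: db xor ff = 24
byte 7: 83 xor ff = 7c
byte 8: 24 xor ff = db
byte 9: eb xor ff = 14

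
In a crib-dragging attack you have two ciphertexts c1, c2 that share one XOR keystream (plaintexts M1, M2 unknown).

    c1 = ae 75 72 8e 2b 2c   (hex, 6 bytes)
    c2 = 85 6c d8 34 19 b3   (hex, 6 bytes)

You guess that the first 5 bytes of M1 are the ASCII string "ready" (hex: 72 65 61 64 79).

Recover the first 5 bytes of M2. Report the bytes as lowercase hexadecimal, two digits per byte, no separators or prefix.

First, c1 ⊕ c2 = (M1 ⊕ K) ⊕ (M2 ⊕ K) = M1 ⊕ M2, so the key drops out. Then M2 = (M1 ⊕ M2) ⊕ M1 over the first 5 bytes.
byte 0: (ae ⊕ 85) ⊕ 72 = 2b ⊕ 72 = 59
byte 1: (75 ⊕ 6c) ⊕ 65 = 19 ⊕ 65 = 7c
byte 2: (72 ⊕ d8) ⊕ 61 = aa ⊕ 61 = cb
byte 3: (8e ⊕ 34) ⊕ 64 = ba ⊕ 64 = de
byte 4: (2b ⊕ 19) ⊕ 79 = 32 ⊕ 79 = 4b

597ccbde4b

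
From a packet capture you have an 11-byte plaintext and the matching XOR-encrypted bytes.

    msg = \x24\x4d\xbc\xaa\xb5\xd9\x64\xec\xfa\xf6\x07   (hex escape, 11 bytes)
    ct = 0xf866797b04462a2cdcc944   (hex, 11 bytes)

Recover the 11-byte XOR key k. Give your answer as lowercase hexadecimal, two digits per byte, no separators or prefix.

dc2bc5d1b19f4ec0263f43

Since ct = msg ⊕ k, XORing both sides with msg gives k = msg ⊕ ct.
00100100 ^ 11111000 = 11011100
01001101 ^ 01100110 = 00101011
10111100 ^ 01111001 = 11000101
10101010 ^ 01111011 = 11010001
10110101 ^ 00000100 = 10110001
11011001 ^ 01000110 = 10011111
01100100 ^ 00101010 = 01001110
11101100 ^ 00101100 = 11000000
11111010 ^ 11011100 = 00100110
11110110 ^ 11001001 = 00111111
00000111 ^ 01000100 = 01000011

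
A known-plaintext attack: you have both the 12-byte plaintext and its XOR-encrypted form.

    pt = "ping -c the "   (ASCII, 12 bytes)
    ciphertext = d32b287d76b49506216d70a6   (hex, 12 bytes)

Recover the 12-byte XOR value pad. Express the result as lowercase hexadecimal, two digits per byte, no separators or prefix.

Since ciphertext = pt ⊕ pad, XORing both sides with pt gives pad = pt ⊕ ciphertext.
70 ⊕ d3 = a3
69 ⊕ 2b = 42
6e ⊕ 28 = 46
67 ⊕ 7d = 1a
20 ⊕ 76 = 56
2d ⊕ b4 = 99
63 ⊕ 95 = f6
20 ⊕ 06 = 26
74 ⊕ 21 = 55
68 ⊕ 6d = 05
65 ⊕ 70 = 15
20 ⊕ a6 = 86

a342461a5699f62655051586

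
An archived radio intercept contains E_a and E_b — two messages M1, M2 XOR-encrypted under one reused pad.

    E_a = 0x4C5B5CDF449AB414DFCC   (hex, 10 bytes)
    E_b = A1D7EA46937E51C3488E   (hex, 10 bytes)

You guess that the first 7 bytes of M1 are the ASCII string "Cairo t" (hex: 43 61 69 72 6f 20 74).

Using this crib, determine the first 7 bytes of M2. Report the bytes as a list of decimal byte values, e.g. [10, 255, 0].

First, E_a ⊕ E_b = (M1 ⊕ K) ⊕ (M2 ⊕ K) = M1 ⊕ M2, so the key drops out. Then M2 = (M1 ⊕ M2) ⊕ M1 over the first 7 bytes.
byte 0: (4c XOR a1) XOR 43 = ed XOR 43 = ae
byte 1: (5b XOR d7) XOR 61 = 8c XOR 61 = ed
byte 2: (5c XOR ea) XOR 69 = b6 XOR 69 = df
byte 3: (df XOR 46) XOR 72 = 99 XOR 72 = eb
byte 4: (44 XOR 93) XOR 6f = d7 XOR 6f = b8
byte 5: (9a XOR 7e) XOR 20 = e4 XOR 20 = c4
byte 6: (b4 XOR 51) XOR 74 = e5 XOR 74 = 91

[174, 237, 223, 235, 184, 196, 145]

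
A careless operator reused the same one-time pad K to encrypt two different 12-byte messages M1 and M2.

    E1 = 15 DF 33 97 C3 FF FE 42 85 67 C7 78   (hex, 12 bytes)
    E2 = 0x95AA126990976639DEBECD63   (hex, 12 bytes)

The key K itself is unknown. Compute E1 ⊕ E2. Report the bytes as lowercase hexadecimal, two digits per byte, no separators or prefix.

E1 ⊕ E2 = (M1 ⊕ K) ⊕ (M2 ⊕ K) = M1 ⊕ M2 — the shared key cancels under XOR.
byte 0: 15 ⊕ 95 = 80
byte 1: df ⊕ aa = 75
byte 2: 33 ⊕ 12 = 21
byte 3: 97 ⊕ 69 = fe
byte 4: c3 ⊕ 90 = 53
byte 5: ff ⊕ 97 = 68
byte 6: fe ⊕ 66 = 98
byte 7: 42 ⊕ 39 = 7b
byte 8: 85 ⊕ de = 5b
byte 9: 67 ⊕ be = d9
byte 10: c7 ⊕ cd = 0a
byte 11: 78 ⊕ 63 = 1b

807521fe5368987b5bd90a1b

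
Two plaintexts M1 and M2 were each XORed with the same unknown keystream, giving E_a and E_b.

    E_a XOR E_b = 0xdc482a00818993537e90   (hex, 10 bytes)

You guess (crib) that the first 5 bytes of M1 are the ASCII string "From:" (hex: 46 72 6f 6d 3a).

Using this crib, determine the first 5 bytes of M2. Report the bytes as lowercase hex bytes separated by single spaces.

Since E_a ⊕ E_b = M1 ⊕ M2, XORing with the guessed M1 bytes yields the corresponding M2 bytes: M2 = (E_a ⊕ E_b) ⊕ M1.
11011100 ⊕ 01000110 = 10011010
01001000 ⊕ 01110010 = 00111010
00101010 ⊕ 01101111 = 01000101
00000000 ⊕ 01101101 = 01101101
10000001 ⊕ 00111010 = 10111011

9a 3a 45 6d bb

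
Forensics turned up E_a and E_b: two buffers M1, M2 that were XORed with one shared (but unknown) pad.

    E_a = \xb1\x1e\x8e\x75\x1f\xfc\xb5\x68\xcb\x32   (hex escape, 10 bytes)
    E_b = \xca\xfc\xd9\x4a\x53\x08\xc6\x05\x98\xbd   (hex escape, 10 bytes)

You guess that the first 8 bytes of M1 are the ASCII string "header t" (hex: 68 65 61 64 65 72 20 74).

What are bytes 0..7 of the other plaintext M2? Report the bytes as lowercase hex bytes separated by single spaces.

First, E_a ⊕ E_b = (M1 ⊕ K) ⊕ (M2 ⊕ K) = M1 ⊕ M2, so the key drops out. Then M2 = (M1 ⊕ M2) ⊕ M1 over the first 8 bytes.
byte 0: (b1 xor ca) xor 68 = 7b xor 68 = 13
byte 1: (1e xor fc) xor 65 = e2 xor 65 = 87
byte 2: (8e xor d9) xor 61 = 57 xor 61 = 36
byte 3: (75 xor 4a) xor 64 = 3f xor 64 = 5b
byte 4: (1f xor 53) xor 65 = 4c xor 65 = 29
byte 5: (fc xor 08) xor 72 = f4 xor 72 = 86
byte 6: (b5 xor c6) xor 20 = 73 xor 20 = 53
byte 7: (68 xor 05) xor 74 = 6d xor 74 = 19

13 87 36 5b 29 86 53 19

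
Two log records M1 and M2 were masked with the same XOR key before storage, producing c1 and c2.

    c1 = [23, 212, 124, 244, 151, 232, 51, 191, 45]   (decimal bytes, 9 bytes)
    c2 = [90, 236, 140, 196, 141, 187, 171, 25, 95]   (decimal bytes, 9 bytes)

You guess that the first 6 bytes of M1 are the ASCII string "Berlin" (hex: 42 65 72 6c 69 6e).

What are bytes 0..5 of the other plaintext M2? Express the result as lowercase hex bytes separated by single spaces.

First, c1 ⊕ c2 = (M1 ⊕ K) ⊕ (M2 ⊕ K) = M1 ⊕ M2, so the key drops out. Then M2 = (M1 ⊕ M2) ⊕ M1 over the first 6 bytes.
byte 0: (17 xor 5a) xor 42 = 4d xor 42 = 0f
byte 1: (d4 xor ec) xor 65 = 38 xor 65 = 5d
byte 2: (7c xor 8c) xor 72 = f0 xor 72 = 82
byte 3: (f4 xor c4) xor 6c = 30 xor 6c = 5c
byte 4: (97 xor 8d) xor 69 = 1a xor 69 = 73
byte 5: (e8 xor bb) xor 6e = 53 xor 6e = 3d

0f 5d 82 5c 73 3d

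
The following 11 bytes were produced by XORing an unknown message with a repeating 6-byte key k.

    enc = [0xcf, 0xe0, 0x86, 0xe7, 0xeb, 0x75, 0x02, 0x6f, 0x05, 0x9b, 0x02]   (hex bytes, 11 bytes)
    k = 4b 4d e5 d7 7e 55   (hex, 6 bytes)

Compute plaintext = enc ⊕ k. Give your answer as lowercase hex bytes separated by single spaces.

The 6-byte key repeats, so the effective keystream is 4b 4d e5 d7 7e 55 4b 4d e5 d7 7e.
byte 0: cf ^ 4b = 84
byte 1: e0 ^ 4d = ad
byte 2: 86 ^ e5 = 63
byte 3: e7 ^ d7 = 30
byte 4: eb ^ 7e = 95
byte 5: 75 ^ 55 = 20
byte 6: 02 ^ 4b = 49
byte 7: 6f ^ 4d = 22
byte 8: 05 ^ e5 = e0
byte 9: 9b ^ d7 = 4c
byte 10: 02 ^ 7e = 7c

84 ad 63 30 95 20 49 22 e0 4c 7c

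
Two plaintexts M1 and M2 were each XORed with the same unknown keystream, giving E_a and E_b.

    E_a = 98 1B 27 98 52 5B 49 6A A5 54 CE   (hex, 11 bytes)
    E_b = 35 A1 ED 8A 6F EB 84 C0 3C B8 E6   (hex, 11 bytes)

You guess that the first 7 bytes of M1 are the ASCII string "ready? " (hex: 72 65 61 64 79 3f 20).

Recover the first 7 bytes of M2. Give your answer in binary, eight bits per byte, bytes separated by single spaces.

First, E_a ⊕ E_b = (M1 ⊕ K) ⊕ (M2 ⊕ K) = M1 ⊕ M2, so the key drops out. Then M2 = (M1 ⊕ M2) ⊕ M1 over the first 7 bytes.
byte 0: (98 ^ 35) ^ 72 = ad ^ 72 = df
byte 1: (1b ^ a1) ^ 65 = ba ^ 65 = df
byte 2: (27 ^ ed) ^ 61 = ca ^ 61 = ab
byte 3: (98 ^ 8a) ^ 64 = 12 ^ 64 = 76
byte 4: (52 ^ 6f) ^ 79 = 3d ^ 79 = 44
byte 5: (5b ^ eb) ^ 3f = b0 ^ 3f = 8f
byte 6: (49 ^ 84) ^ 20 = cd ^ 20 = ed

11011111 11011111 10101011 01110110 01000100 10001111 11101101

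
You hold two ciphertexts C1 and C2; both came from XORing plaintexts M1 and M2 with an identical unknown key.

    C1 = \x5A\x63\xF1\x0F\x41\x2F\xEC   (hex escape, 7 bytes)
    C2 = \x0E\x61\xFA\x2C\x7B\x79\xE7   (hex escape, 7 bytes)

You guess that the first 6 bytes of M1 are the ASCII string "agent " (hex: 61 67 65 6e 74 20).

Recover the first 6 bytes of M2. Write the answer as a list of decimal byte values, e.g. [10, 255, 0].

First, C1 ⊕ C2 = (M1 ⊕ K) ⊕ (M2 ⊕ K) = M1 ⊕ M2, so the key drops out. Then M2 = (M1 ⊕ M2) ⊕ M1 over the first 6 bytes.
byte 0: (5a XOR 0e) XOR 61 = 54 XOR 61 = 35
byte 1: (63 XOR 61) XOR 67 = 02 XOR 67 = 65
byte 2: (f1 XOR fa) XOR 65 = 0b XOR 65 = 6e
byte 3: (0f XOR 2c) XOR 6e = 23 XOR 6e = 4d
byte 4: (41 XOR 7b) XOR 74 = 3a XOR 74 = 4e
byte 5: (2f XOR 79) XOR 20 = 56 XOR 20 = 76

[53, 101, 110, 77, 78, 118]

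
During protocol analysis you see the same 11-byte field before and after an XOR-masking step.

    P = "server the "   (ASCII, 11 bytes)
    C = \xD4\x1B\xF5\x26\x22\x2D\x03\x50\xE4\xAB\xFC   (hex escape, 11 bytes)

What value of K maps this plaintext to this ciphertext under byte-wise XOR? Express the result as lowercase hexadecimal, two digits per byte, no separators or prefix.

a77e8750475f23248ccedc

Since C = P ⊕ K, XORing both sides with P gives K = P ⊕ C.
byte 0: 01110011 xor 11010100 = 10100111
byte 1: 01100101 xor 00011011 = 01111110
byte 2: 01110010 xor 11110101 = 10000111
byte 3: 01110110 xor 00100110 = 01010000
byte 4: 01100101 xor 00100010 = 01000111
byte 5: 01110010 xor 00101101 = 01011111
byte 6: 00100000 xor 00000011 = 00100011
byte 7: 01110100 xor 01010000 = 00100100
byte 8: 01101000 xor 11100100 = 10001100
byte 9: 01100101 xor 10101011 = 11001110
byte 10: 00100000 xor 11111100 = 11011100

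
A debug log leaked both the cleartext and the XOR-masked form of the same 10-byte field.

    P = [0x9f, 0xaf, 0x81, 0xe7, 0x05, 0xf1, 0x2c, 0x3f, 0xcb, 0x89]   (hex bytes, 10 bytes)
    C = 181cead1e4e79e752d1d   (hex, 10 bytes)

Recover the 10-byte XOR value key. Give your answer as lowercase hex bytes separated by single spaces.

Since C = P ⊕ key, XORing both sides with P gives key = P ⊕ C.
byte 0: 10011111 ⊕ 00011000 = 10000111
byte 1: 10101111 ⊕ 00011100 = 10110011
byte 2: 10000001 ⊕ 11101010 = 01101011
byte 3: 11100111 ⊕ 11010001 = 00110110
byte 4: 00000101 ⊕ 11100100 = 11100001
byte 5: 11110001 ⊕ 11100111 = 00010110
byte 6: 00101100 ⊕ 10011110 = 10110010
byte 7: 00111111 ⊕ 01110101 = 01001010
byte 8: 11001011 ⊕ 00101101 = 11100110
byte 9: 10001001 ⊕ 00011101 = 10010100

87 b3 6b 36 e1 16 b2 4a e6 94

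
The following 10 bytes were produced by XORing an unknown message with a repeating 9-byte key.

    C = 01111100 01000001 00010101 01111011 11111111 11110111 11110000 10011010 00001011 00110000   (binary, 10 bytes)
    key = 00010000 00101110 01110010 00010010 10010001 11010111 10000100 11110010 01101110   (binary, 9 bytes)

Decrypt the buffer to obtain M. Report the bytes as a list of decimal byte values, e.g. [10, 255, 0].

The 9-byte key repeats, so the effective keystream is 10 2e 72 12 91 d7 84 f2 6e 10.
byte 0: 01111100 ^ 00010000 = 01101100
byte 1: 01000001 ^ 00101110 = 01101111
byte 2: 00010101 ^ 01110010 = 01100111
byte 3: 01111011 ^ 00010010 = 01101001
byte 4: 11111111 ^ 10010001 = 01101110
byte 5: 11110111 ^ 11010111 = 00100000
byte 6: 11110000 ^ 10000100 = 01110100
byte 7: 10011010 ^ 11110010 = 01101000
byte 8: 00001011 ^ 01101110 = 01100101
byte 9: 00110000 ^ 00010000 = 00100000

[108, 111, 103, 105, 110, 32, 116, 104, 101, 32]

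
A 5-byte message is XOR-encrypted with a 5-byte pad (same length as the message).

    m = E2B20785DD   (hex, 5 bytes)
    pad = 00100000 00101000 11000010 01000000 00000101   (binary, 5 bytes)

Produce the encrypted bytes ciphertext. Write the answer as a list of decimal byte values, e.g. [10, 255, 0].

XOR is its own inverse, so applying the key byte-wise gives the result directly.
e2 ⊕ 20 = c2
b2 ⊕ 28 = 9a
07 ⊕ c2 = c5
85 ⊕ 40 = c5
dd ⊕ 05 = d8

[194, 154, 197, 197, 216]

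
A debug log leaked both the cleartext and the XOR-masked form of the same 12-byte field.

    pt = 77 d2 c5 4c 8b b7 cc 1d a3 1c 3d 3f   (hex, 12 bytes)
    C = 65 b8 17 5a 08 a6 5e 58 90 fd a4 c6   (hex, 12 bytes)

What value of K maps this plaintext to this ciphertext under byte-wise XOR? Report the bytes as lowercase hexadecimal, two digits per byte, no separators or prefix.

Since C = pt ⊕ K, XORing both sides with pt gives K = pt ⊕ C.
77 XOR 65 = 12
d2 XOR b8 = 6a
c5 XOR 17 = d2
4c XOR 5a = 16
8b XOR 08 = 83
b7 XOR a6 = 11
cc XOR 5e = 92
1d XOR 58 = 45
a3 XOR 90 = 33
1c XOR fd = e1
3d XOR a4 = 99
3f XOR c6 = f9

126ad2168311924533e199f9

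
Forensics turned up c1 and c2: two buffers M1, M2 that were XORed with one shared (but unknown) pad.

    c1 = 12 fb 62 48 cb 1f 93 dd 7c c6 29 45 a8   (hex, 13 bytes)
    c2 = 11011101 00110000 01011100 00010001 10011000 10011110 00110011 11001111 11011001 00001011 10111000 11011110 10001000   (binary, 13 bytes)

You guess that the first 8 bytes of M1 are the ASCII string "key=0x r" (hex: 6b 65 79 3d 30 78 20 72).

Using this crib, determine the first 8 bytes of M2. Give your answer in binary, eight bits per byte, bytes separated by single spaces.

10100100 10101110 01000111 01100100 01100011 11111001 10000000 01100000

First, c1 ⊕ c2 = (M1 ⊕ K) ⊕ (M2 ⊕ K) = M1 ⊕ M2, so the key drops out. Then M2 = (M1 ⊕ M2) ⊕ M1 over the first 8 bytes.
byte 0: (12 xor dd) xor 6b = cf xor 6b = a4
byte 1: (fb xor 30) xor 65 = cb xor 65 = ae
byte 2: (62 xor 5c) xor 79 = 3e xor 79 = 47
byte 3: (48 xor 11) xor 3d = 59 xor 3d = 64
byte 4: (cb xor 98) xor 30 = 53 xor 30 = 63
byte 5: (1f xor 9e) xor 78 = 81 xor 78 = f9
byte 6: (93 xor 33) xor 20 = a0 xor 20 = 80
byte 7: (dd xor cf) xor 72 = 12 xor 72 = 60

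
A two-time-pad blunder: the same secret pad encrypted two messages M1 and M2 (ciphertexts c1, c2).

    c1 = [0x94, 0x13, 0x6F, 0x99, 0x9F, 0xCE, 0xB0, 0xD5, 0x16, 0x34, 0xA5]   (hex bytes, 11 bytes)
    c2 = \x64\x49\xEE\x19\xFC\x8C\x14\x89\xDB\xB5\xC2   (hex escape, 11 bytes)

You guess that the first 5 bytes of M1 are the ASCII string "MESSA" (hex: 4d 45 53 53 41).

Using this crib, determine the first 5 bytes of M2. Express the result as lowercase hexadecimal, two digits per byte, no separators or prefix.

First, c1 ⊕ c2 = (M1 ⊕ K) ⊕ (M2 ⊕ K) = M1 ⊕ M2, so the key drops out. Then M2 = (M1 ⊕ M2) ⊕ M1 over the first 5 bytes.
byte 0: (94 ⊕ 64) ⊕ 4d = f0 ⊕ 4d = bd
byte 1: (13 ⊕ 49) ⊕ 45 = 5a ⊕ 45 = 1f
byte 2: (6f ⊕ ee) ⊕ 53 = 81 ⊕ 53 = d2
byte 3: (99 ⊕ 19) ⊕ 53 = 80 ⊕ 53 = d3
byte 4: (9f ⊕ fc) ⊕ 41 = 63 ⊕ 41 = 22

bd1fd2d322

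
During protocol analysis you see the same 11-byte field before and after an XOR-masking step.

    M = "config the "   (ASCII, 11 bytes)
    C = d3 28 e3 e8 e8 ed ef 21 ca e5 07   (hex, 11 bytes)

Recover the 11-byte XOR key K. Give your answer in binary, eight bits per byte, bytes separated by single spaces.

10110000 01000111 10001101 10001110 10000001 10001010 11001111 01010101 10100010 10000000 00100111

Since C = M ⊕ K, XORing both sides with M gives K = M ⊕ C.
byte 0: 63 XOR d3 = b0
byte 1: 6f XOR 28 = 47
byte 2: 6e XOR e3 = 8d
byte 3: 66 XOR e8 = 8e
byte 4: 69 XOR e8 = 81
byte 5: 67 XOR ed = 8a
byte 6: 20 XOR ef = cf
byte 7: 74 XOR 21 = 55
byte 8: 68 XOR ca = a2
byte 9: 65 XOR e5 = 80
byte 10: 20 XOR 07 = 27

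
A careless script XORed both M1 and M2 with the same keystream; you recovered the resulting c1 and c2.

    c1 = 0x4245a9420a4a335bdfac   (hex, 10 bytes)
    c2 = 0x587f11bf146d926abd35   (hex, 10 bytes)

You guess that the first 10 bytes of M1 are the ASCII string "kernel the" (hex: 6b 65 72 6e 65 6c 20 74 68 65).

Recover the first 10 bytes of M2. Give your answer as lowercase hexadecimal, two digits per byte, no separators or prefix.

First, c1 ⊕ c2 = (M1 ⊕ K) ⊕ (M2 ⊕ K) = M1 ⊕ M2, so the key drops out. Then M2 = (M1 ⊕ M2) ⊕ M1 over the first 10 bytes.
byte 0: (42 xor 58) xor 6b = 1a xor 6b = 71
byte 1: (45 xor 7f) xor 65 = 3a xor 65 = 5f
byte 2: (a9 xor 11) xor 72 = b8 xor 72 = ca
byte 3: (42 xor bf) xor 6e = fd xor 6e = 93
byte 4: (0a xor 14) xor 65 = 1e xor 65 = 7b
byte 5: (4a xor 6d) xor 6c = 27 xor 6c = 4b
byte 6: (33 xor 92) xor 20 = a1 xor 20 = 81
byte 7: (5b xor 6a) xor 74 = 31 xor 74 = 45
byte 8: (df xor bd) xor 68 = 62 xor 68 = 0a
byte 9: (ac xor 35) xor 65 = 99 xor 65 = fc

715fca937b4b81450afc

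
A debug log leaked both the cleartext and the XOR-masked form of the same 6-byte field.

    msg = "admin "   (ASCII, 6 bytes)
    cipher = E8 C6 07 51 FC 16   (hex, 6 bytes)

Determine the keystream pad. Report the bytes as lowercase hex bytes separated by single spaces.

89 a2 6a 38 92 36

Since cipher = msg ⊕ pad, XORing both sides with msg gives pad = msg ⊕ cipher.
byte 0: 01100001 xor 11101000 = 10001001
byte 1: 01100100 xor 11000110 = 10100010
byte 2: 01101101 xor 00000111 = 01101010
byte 3: 01101001 xor 01010001 = 00111000
byte 4: 01101110 xor 11111100 = 10010010
byte 5: 00100000 xor 00010110 = 00110110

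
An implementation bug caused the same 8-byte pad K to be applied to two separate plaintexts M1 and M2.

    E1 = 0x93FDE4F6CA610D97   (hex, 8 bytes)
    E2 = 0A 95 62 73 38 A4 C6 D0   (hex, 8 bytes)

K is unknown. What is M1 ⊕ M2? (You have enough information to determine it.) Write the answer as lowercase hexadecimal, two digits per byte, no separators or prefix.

99688685f2c5cb47

E1 ⊕ E2 = (M1 ⊕ K) ⊕ (M2 ⊕ K) = M1 ⊕ M2 — the shared key cancels under XOR.
93 XOR 0a = 99
fd XOR 95 = 68
e4 XOR 62 = 86
f6 XOR 73 = 85
ca XOR 38 = f2
61 XOR a4 = c5
0d XOR c6 = cb
97 XOR d0 = 47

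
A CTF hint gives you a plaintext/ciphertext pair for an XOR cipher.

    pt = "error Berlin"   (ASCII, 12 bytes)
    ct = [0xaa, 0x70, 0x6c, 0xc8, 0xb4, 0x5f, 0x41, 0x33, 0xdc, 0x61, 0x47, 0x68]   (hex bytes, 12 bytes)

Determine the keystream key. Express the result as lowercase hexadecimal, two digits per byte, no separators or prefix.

cf021ea7c67f0356ae0d2e06

Since ct = pt ⊕ key, XORing both sides with pt gives key = pt ⊕ ct.
101 ^ 170 = 207
114 ^ 112 =   2
114 ^ 108 =  30
111 ^ 200 = 167
114 ^ 180 = 198
 32 ^  95 = 127
 66 ^  65 =   3
101 ^  51 =  86
114 ^ 220 = 174
108 ^  97 =  13
105 ^  71 =  46
110 ^ 104 =   6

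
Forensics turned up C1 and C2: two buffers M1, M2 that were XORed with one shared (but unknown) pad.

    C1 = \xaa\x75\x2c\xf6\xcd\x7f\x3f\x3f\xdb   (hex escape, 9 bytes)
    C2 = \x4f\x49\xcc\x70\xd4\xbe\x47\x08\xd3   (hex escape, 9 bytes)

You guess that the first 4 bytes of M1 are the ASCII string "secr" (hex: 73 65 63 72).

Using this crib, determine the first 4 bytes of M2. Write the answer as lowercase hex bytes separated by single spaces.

First, C1 ⊕ C2 = (M1 ⊕ K) ⊕ (M2 ⊕ K) = M1 ⊕ M2, so the key drops out. Then M2 = (M1 ⊕ M2) ⊕ M1 over the first 4 bytes.
byte 0: (aa ^ 4f) ^ 73 = e5 ^ 73 = 96
byte 1: (75 ^ 49) ^ 65 = 3c ^ 65 = 59
byte 2: (2c ^ cc) ^ 63 = e0 ^ 63 = 83
byte 3: (f6 ^ 70) ^ 72 = 86 ^ 72 = f4

96 59 83 f4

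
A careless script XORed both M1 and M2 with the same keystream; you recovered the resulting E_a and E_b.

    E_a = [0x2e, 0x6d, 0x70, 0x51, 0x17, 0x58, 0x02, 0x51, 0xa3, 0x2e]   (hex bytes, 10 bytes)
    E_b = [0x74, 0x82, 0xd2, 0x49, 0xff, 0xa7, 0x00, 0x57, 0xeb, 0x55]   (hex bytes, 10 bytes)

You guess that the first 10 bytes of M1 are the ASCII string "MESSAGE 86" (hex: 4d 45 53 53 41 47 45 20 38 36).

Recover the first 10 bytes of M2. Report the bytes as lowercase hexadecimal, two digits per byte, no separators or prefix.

17aaf14ba9b84726704d

First, E_a ⊕ E_b = (M1 ⊕ K) ⊕ (M2 ⊕ K) = M1 ⊕ M2, so the key drops out. Then M2 = (M1 ⊕ M2) ⊕ M1 over the first 10 bytes.
byte 0: (2e XOR 74) XOR 4d = 5a XOR 4d = 17
byte 1: (6d XOR 82) XOR 45 = ef XOR 45 = aa
byte 2: (70 XOR d2) XOR 53 = a2 XOR 53 = f1
byte 3: (51 XOR 49) XOR 53 = 18 XOR 53 = 4b
byte 4: (17 XOR ff) XOR 41 = e8 XOR 41 = a9
byte 5: (58 XOR a7) XOR 47 = ff XOR 47 = b8
byte 6: (02 XOR 00) XOR 45 = 02 XOR 45 = 47
byte 7: (51 XOR 57) XOR 20 = 06 XOR 20 = 26
byte 8: (a3 XOR eb) XOR 38 = 48 XOR 38 = 70
byte 9: (2e XOR 55) XOR 36 = 7b XOR 36 = 4d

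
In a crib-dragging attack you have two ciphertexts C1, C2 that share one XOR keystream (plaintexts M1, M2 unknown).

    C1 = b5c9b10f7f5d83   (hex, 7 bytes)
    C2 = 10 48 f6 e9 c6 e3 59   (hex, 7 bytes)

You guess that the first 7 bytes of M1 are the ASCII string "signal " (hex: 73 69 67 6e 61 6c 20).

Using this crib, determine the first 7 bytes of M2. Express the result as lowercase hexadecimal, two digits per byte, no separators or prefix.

First, C1 ⊕ C2 = (M1 ⊕ K) ⊕ (M2 ⊕ K) = M1 ⊕ M2, so the key drops out. Then M2 = (M1 ⊕ M2) ⊕ M1 over the first 7 bytes.
byte 0: (b5 ^ 10) ^ 73 = a5 ^ 73 = d6
byte 1: (c9 ^ 48) ^ 69 = 81 ^ 69 = e8
byte 2: (b1 ^ f6) ^ 67 = 47 ^ 67 = 20
byte 3: (0f ^ e9) ^ 6e = e6 ^ 6e = 88
byte 4: (7f ^ c6) ^ 61 = b9 ^ 61 = d8
byte 5: (5d ^ e3) ^ 6c = be ^ 6c = d2
byte 6: (83 ^ 59) ^ 20 = da ^ 20 = fa

d6e82088d8d2fa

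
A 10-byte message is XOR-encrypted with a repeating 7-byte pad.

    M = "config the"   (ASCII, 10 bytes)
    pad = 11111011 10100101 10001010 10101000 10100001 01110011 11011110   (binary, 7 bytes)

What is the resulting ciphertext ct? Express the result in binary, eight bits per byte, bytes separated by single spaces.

10011000 11001010 11100100 11001110 11001000 00010100 11111110 10001111 11001101 11101111

The 7-byte key repeats, so the effective keystream is fb a5 8a a8 a1 73 de fb a5 8a.
byte 0: 63 XOR fb = 98
byte 1: 6f XOR a5 = ca
byte 2: 6e XOR 8a = e4
byte 3: 66 XOR a8 = ce
byte 4: 69 XOR a1 = c8
byte 5: 67 XOR 73 = 14
byte 6: 20 XOR de = fe
byte 7: 74 XOR fb = 8f
byte 8: 68 XOR a5 = cd
byte 9: 65 XOR 8a = ef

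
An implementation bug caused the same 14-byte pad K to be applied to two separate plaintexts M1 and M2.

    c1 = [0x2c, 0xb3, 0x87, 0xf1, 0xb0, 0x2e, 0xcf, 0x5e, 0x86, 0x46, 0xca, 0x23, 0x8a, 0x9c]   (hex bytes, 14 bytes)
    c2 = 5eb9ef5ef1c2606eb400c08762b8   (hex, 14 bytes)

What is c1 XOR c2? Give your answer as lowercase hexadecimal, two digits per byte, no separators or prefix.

c1 ⊕ c2 = (M1 ⊕ K) ⊕ (M2 ⊕ K) = M1 ⊕ M2 — the shared key cancels under XOR.
 44 ^  94 = 114
179 ^ 185 =  10
135 ^ 239 = 104
241 ^  94 = 175
176 ^ 241 =  65
 46 ^ 194 = 236
207 ^  96 = 175
 94 ^ 110 =  48
134 ^ 180 =  50
 70 ^   0 =  70
202 ^ 192 =  10
 35 ^ 135 = 164
138 ^  98 = 232
156 ^ 184 =  36

720a68af41ecaf3032460aa4e824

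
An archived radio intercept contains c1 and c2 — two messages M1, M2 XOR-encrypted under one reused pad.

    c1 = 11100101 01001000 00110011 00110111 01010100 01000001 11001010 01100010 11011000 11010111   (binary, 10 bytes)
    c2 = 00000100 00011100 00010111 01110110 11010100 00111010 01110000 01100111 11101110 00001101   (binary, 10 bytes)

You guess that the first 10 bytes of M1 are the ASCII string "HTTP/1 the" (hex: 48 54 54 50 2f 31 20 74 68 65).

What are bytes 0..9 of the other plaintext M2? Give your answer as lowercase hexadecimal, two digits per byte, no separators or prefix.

a9007011af4a9a715ebf

First, c1 ⊕ c2 = (M1 ⊕ K) ⊕ (M2 ⊕ K) = M1 ⊕ M2, so the key drops out. Then M2 = (M1 ⊕ M2) ⊕ M1 over the first 10 bytes.
byte 0: (e5 XOR 04) XOR 48 = e1 XOR 48 = a9
byte 1: (48 XOR 1c) XOR 54 = 54 XOR 54 = 00
byte 2: (33 XOR 17) XOR 54 = 24 XOR 54 = 70
byte 3: (37 XOR 76) XOR 50 = 41 XOR 50 = 11
byte 4: (54 XOR d4) XOR 2f = 80 XOR 2f = af
byte 5: (41 XOR 3a) XOR 31 = 7b XOR 31 = 4a
byte 6: (ca XOR 70) XOR 20 = ba XOR 20 = 9a
byte 7: (62 XOR 67) XOR 74 = 05 XOR 74 = 71
byte 8: (d8 XOR ee) XOR 68 = 36 XOR 68 = 5e
byte 9: (d7 XOR 0d) XOR 65 = da XOR 65 = bf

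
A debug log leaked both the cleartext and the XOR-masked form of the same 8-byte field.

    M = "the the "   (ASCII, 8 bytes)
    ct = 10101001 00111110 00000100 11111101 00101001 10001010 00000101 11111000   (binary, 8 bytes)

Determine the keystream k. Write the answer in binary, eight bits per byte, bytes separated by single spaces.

11011101 01010110 01100001 11011101 01011101 11100010 01100000 11011000

Since ct = M ⊕ k, XORing both sides with M gives k = M ⊕ ct.
74 XOR a9 = dd
68 XOR 3e = 56
65 XOR 04 = 61
20 XOR fd = dd
74 XOR 29 = 5d
68 XOR 8a = e2
65 XOR 05 = 60
20 XOR f8 = d8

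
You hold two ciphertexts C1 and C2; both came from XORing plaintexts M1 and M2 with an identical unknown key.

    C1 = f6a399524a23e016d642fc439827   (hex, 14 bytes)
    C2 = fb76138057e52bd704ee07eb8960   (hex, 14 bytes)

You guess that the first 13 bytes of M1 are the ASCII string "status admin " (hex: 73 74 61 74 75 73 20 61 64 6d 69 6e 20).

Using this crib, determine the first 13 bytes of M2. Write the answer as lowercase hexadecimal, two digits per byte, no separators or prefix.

7ea1eba668b5eba0b6c192c631

First, C1 ⊕ C2 = (M1 ⊕ K) ⊕ (M2 ⊕ K) = M1 ⊕ M2, so the key drops out. Then M2 = (M1 ⊕ M2) ⊕ M1 over the first 13 bytes.
byte 0: (f6 XOR fb) XOR 73 = 0d XOR 73 = 7e
byte 1: (a3 XOR 76) XOR 74 = d5 XOR 74 = a1
byte 2: (99 XOR 13) XOR 61 = 8a XOR 61 = eb
byte 3: (52 XOR 80) XOR 74 = d2 XOR 74 = a6
byte 4: (4a XOR 57) XOR 75 = 1d XOR 75 = 68
byte 5: (23 XOR e5) XOR 73 = c6 XOR 73 = b5
byte 6: (e0 XOR 2b) XOR 20 = cb XOR 20 = eb
byte 7: (16 XOR d7) XOR 61 = c1 XOR 61 = a0
byte 8: (d6 XOR 04) XOR 64 = d2 XOR 64 = b6
byte 9: (42 XOR ee) XOR 6d = ac XOR 6d = c1
byte 10: (fc XOR 07) XOR 69 = fb XOR 69 = 92
byte 11: (43 XOR eb) XOR 6e = a8 XOR 6e = c6
byte 12: (98 XOR 89) XOR 20 = 11 XOR 20 = 31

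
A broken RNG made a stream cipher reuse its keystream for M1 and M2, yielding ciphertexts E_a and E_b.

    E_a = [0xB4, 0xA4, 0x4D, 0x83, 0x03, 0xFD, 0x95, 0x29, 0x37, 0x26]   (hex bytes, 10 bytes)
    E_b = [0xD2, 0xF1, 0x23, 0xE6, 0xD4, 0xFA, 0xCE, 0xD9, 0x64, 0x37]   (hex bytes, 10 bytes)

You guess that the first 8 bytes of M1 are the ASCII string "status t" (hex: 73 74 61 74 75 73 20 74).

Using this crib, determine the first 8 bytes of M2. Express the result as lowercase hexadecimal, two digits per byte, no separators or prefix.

First, E_a ⊕ E_b = (M1 ⊕ K) ⊕ (M2 ⊕ K) = M1 ⊕ M2, so the key drops out. Then M2 = (M1 ⊕ M2) ⊕ M1 over the first 8 bytes.
byte 0: (b4 XOR d2) XOR 73 = 66 XOR 73 = 15
byte 1: (a4 XOR f1) XOR 74 = 55 XOR 74 = 21
byte 2: (4d XOR 23) XOR 61 = 6e XOR 61 = 0f
byte 3: (83 XOR e6) XOR 74 = 65 XOR 74 = 11
byte 4: (03 XOR d4) XOR 75 = d7 XOR 75 = a2
byte 5: (fd XOR fa) XOR 73 = 07 XOR 73 = 74
byte 6: (95 XOR ce) XOR 20 = 5b XOR 20 = 7b
byte 7: (29 XOR d9) XOR 74 = f0 XOR 74 = 84

15210f11a2747b84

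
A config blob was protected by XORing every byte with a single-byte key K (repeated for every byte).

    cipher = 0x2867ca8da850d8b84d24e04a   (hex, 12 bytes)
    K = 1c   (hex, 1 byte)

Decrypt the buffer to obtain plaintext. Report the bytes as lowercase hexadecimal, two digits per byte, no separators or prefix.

347bd691b44cc4a45138fc56

The 1-byte key repeats, so the effective keystream is 1c 1c 1c 1c 1c 1c 1c 1c 1c 1c 1c 1c.
byte 0: 28 ^ 1c = 34
byte 1: 67 ^ 1c = 7b
byte 2: ca ^ 1c = d6
byte 3: 8d ^ 1c = 91
byte 4: a8 ^ 1c = b4
byte 5: 50 ^ 1c = 4c
byte 6: d8 ^ 1c = c4
byte 7: b8 ^ 1c = a4
byte 8: 4d ^ 1c = 51
byte 9: 24 ^ 1c = 38
byte 10: e0 ^ 1c = fc
byte 11: 4a ^ 1c = 56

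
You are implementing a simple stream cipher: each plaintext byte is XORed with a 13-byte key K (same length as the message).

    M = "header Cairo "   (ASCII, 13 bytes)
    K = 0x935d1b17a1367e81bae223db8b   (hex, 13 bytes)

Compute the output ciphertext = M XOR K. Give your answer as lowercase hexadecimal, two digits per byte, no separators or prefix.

68 xor 93 = fb
65 xor 5d = 38
61 xor 1b = 7a
64 xor 17 = 73
65 xor a1 = c4
72 xor 36 = 44
20 xor 7e = 5e
43 xor 81 = c2
61 xor ba = db
69 xor e2 = 8b
72 xor 23 = 51
6f xor db = b4
20 xor 8b = ab

fb387a73c4445ec2db8b51b4ab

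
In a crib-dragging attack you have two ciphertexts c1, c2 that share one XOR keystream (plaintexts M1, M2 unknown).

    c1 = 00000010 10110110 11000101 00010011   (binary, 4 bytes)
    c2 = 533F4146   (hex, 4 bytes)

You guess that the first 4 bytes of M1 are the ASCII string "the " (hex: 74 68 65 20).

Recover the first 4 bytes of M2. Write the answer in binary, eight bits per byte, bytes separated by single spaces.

00100101 11100001 11100001 01110101

First, c1 ⊕ c2 = (M1 ⊕ K) ⊕ (M2 ⊕ K) = M1 ⊕ M2, so the key drops out. Then M2 = (M1 ⊕ M2) ⊕ M1 over the first 4 bytes.
byte 0: (02 XOR 53) XOR 74 = 51 XOR 74 = 25
byte 1: (b6 XOR 3f) XOR 68 = 89 XOR 68 = e1
byte 2: (c5 XOR 41) XOR 65 = 84 XOR 65 = e1
byte 3: (13 XOR 46) XOR 20 = 55 XOR 20 = 75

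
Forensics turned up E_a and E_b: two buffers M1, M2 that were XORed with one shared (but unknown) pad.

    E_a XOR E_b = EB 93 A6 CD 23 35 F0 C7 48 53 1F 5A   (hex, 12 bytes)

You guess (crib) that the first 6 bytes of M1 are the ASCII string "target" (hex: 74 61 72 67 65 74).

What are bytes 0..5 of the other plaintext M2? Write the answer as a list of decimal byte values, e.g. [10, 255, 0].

[159, 242, 212, 170, 70, 65]

Since E_a ⊕ E_b = M1 ⊕ M2, XORing with the guessed M1 bytes yields the corresponding M2 bytes: M2 = (E_a ⊕ E_b) ⊕ M1.
byte 0: eb ^ 74 = 9f
byte 1: 93 ^ 61 = f2
byte 2: a6 ^ 72 = d4
byte 3: cd ^ 67 = aa
byte 4: 23 ^ 65 = 46
byte 5: 35 ^ 74 = 41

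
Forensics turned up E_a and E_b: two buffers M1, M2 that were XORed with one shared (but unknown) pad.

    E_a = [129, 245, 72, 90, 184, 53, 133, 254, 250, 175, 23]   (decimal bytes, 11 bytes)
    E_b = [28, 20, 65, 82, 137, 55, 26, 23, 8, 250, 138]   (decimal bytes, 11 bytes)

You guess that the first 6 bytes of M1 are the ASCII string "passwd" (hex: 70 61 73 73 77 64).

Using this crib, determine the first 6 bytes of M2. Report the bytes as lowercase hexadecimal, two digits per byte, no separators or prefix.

ed807a7b4666

First, E_a ⊕ E_b = (M1 ⊕ K) ⊕ (M2 ⊕ K) = M1 ⊕ M2, so the key drops out. Then M2 = (M1 ⊕ M2) ⊕ M1 over the first 6 bytes.
byte 0: (81 ⊕ 1c) ⊕ 70 = 9d ⊕ 70 = ed
byte 1: (f5 ⊕ 14) ⊕ 61 = e1 ⊕ 61 = 80
byte 2: (48 ⊕ 41) ⊕ 73 = 09 ⊕ 73 = 7a
byte 3: (5a ⊕ 52) ⊕ 73 = 08 ⊕ 73 = 7b
byte 4: (b8 ⊕ 89) ⊕ 77 = 31 ⊕ 77 = 46
byte 5: (35 ⊕ 37) ⊕ 64 = 02 ⊕ 64 = 66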